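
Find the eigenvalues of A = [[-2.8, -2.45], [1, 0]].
Eigenvalues solve det(λI - A) = 0.
Characteristic polynomial: λ^2 + 2.8*λ + 2.45 = 0.
Roots: -1.4 + 0.7j, -1.4 - 0.7j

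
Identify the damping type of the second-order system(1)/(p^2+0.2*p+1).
Standard form: ωn²/(p²+2ζωn·p+ωn²) gives ωn=1, ζ=0.1.
Underdamped (ζ = 0.1 < 1)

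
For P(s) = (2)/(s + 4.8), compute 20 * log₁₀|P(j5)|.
Substitute s = j*5: P(j5) = 0.199833 - 0.20816j.
|P(j5)| = sqrt(Re² + Im²) = 0.2886.
20*log₁₀(0.2886) = -10.80 dB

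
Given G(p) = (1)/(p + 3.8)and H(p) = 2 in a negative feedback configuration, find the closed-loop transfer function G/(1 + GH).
Closed-loop T = G/(1+GH).
Numerator: G_num * H_den = 1.
Denominator: G_den * H_den + G_num * H_num = (p + 3.8) + (2) = p + 5.8.
T(p) = (1)/(p + 5.8)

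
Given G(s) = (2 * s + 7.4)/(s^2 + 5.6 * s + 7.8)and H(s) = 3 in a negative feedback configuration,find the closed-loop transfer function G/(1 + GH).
Closed-loop T = G/(1+GH).
Numerator: G_num * H_den = 2*s + 7.4.
Denominator: G_den * H_den + G_num * H_num = (s^2 + 5.6*s + 7.8) + (6*s + 22.2) = s^2 + 11.6*s + 30.
T(s) = (2*s + 7.4)/(s^2 + 11.6*s + 30)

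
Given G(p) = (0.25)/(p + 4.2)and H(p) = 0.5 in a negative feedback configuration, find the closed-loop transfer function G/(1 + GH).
Closed-loop T = G/(1+GH).
Numerator: G_num * H_den = 0.25.
Denominator: G_den * H_den + G_num * H_num = (p + 4.2) + (0.125) = p + 4.325.
T(p) = (0.25)/(p + 4.325)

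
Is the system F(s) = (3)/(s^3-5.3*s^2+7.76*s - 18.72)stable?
Denominator: s^3 - 5.3*s^2 + 7.76*s - 18.72 = (s - 4.5)(s^2 - 0.8*s + 4.16). Poles: 0.4 + 2j, 0.4 - 2j, 4.5. All Re(p)<0: No (unstable)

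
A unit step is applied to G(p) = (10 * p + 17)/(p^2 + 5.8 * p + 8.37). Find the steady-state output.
FVT: lim_{t→∞} y(t) = lim_{p→0} p*Y(p) where Y(p) = G(p)/p.
= lim_{p→0} G(p) = G(0) = num(0)/den(0) = 17/8.37 = 2.031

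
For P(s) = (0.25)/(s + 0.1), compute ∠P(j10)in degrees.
Substitute s = j*10: P(j10) = 0.000249975 - 0.0249975j.
∠P(j10) = atan2(Im, Re) = atan2(-0.0249975, 0.000249975) = -89.43°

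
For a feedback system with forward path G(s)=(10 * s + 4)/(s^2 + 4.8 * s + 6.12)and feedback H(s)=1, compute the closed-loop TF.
Closed-loop T = G/(1+GH).
Numerator: G_num * H_den = 10*s + 4.
Denominator: G_den * H_den + G_num * H_num = (s^2 + 4.8*s + 6.12) + (10*s + 4) = s^2 + 14.8*s + 10.12.
T(s) = (10*s + 4)/(s^2 + 14.8*s + 10.12)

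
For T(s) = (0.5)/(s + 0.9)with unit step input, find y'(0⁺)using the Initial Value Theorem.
IVT: y'(0⁺) = lim_{s→∞} s²·Y(s) = lim_{s→∞} s·T(s).
deg(num) = 0, deg(den) = 1, relative degree = 1, so s·T(s) → (leading num)/(leading den) = 0.5/1 = 0.5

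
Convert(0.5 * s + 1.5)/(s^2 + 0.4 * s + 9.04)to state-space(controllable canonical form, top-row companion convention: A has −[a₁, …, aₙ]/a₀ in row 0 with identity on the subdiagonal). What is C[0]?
Reachable canonical form: C = numerator coefficients (right-aligned, zero-padded to length n).
num = 0.5*s + 1.5, C = [[0.5, 1.5]].
C[0] = 0.5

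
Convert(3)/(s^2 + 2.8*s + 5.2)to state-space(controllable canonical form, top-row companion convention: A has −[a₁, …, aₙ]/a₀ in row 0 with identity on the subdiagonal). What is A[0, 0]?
Reachable canonical form for den = s^2 + 2.8*s + 5.2: top row of A = -[a₁,a₂,...,aₙ]/a₀, ones on the subdiagonal, zeros elsewhere.
A = [[-2.8, -5.2], [1, 0]].
A[0,0] = -2.8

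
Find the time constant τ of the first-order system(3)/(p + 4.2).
First-order system: τ = -1/pole. Pole = -4.2. τ = -1/(-4.2) = 0.2381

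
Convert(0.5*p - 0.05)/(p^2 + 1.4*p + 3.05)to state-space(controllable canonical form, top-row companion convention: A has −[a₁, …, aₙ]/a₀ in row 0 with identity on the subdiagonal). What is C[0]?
Reachable canonical form: C = numerator coefficients (right-aligned, zero-padded to length n).
num = 0.5*p - 0.05, C = [[0.5, -0.05]].
C[0] = 0.5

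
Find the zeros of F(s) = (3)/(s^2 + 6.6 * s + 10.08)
Numerator is a nonzero constant (3) → Zeros: none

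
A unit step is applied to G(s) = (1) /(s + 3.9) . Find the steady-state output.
FVT: lim_{t→∞} y(t) = lim_{s→0} s*Y(s) where Y(s) = G(s)/s.
= lim_{s→0} G(s) = G(0) = num(0)/den(0) = 1/3.9 = 0.2564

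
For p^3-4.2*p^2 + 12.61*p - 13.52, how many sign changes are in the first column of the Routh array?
Routh array:
p^3: [1, 12.61]; p^2: [-4.2, -13.52]; p^1: [9.39095]; p^0: [-13.52]
First column: [1, -4.2, 9.39095, -13.52]. Sign changes = 3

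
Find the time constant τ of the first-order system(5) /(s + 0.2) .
First-order system: τ = -1/pole. Pole = -0.2. τ = -1/(-0.2) = 5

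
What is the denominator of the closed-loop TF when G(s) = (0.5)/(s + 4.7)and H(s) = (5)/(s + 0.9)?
Characteristic poly = G_den * H_den + G_num * H_num = (s^2 + 5.6*s + 4.23) + (2.5) = s^2 + 5.6*s + 6.73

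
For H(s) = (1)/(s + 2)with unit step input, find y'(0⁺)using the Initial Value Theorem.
IVT: y'(0⁺) = lim_{s→∞} s²·Y(s) = lim_{s→∞} s·H(s).
deg(num) = 0, deg(den) = 1, relative degree = 1, so s·H(s) → (leading num)/(leading den) = 1/1 = 1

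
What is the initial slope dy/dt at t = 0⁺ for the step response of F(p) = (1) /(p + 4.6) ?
IVT: y'(0⁺) = lim_{p→∞} p²·Y(p) = lim_{p→∞} p·F(p).
deg(num) = 0, deg(den) = 1, relative degree = 1, so p·F(p) → (leading num)/(leading den) = 1/1 = 1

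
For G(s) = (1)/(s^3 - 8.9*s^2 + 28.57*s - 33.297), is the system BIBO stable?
Denominator: s^3 - 8.9*s^2 + 28.57*s - 33.297 = (s - 3.3)(s^2 - 5.6*s + 10.09). Poles: 2.8 + 1.5j, 2.8 - 1.5j, 3.3. All Re(p)<0: No (unstable)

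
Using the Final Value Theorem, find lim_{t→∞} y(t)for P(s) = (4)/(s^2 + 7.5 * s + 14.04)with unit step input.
FVT: lim_{t→∞} y(t) = lim_{s→0} s*Y(s) where Y(s) = P(s)/s.
= lim_{s→0} P(s) = P(0) = num(0)/den(0) = 4/14.04 = 0.2849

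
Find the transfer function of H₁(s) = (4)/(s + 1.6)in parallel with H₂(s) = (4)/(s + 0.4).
Parallel: H = H₁ + H₂ = (n₁·d₂ + n₂·d₁)/(d₁·d₂).
n₁·d₂ = 4*s + 1.6. n₂·d₁ = 4*s + 6.4. Sum = 8*s + 8. d₁·d₂ = s^2 + 2*s + 0.64.
H(s) = (8*s + 8)/(s^2 + 2*s + 0.64)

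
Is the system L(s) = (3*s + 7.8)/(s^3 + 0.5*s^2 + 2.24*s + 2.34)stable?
Denominator: s^3 + 0.5*s^2 + 2.24*s + 2.34 = (s + 0.9)(s^2 - 0.4*s + 2.6). Poles: -0.9, 0.2 + 1.6j, 0.2 - 1.6j. All Re(p)<0: No (unstable)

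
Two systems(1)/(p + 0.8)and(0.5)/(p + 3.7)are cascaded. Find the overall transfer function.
Series: H = H₁ · H₂ = (n₁·n₂)/(d₁·d₂).
Num: n₁·n₂ = 0.5. Den: d₁·d₂ = p^2 + 4.5*p + 2.96.
H(p) = (0.5)/(p^2 + 4.5*p + 2.96)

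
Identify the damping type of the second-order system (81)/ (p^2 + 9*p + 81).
Standard form: ωn²/(p²+2ζωn·p+ωn²) gives ωn=9, ζ=0.5.
Underdamped (ζ = 0.5 < 1)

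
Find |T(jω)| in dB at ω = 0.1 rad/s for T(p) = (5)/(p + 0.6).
Substitute p = j*0.1: T(j0.1) = 8.10811 - 1.35135j.
|T(j0.1)| = sqrt(Re² + Im²) = 8.22.
20*log₁₀(8.22) = 18.30 dB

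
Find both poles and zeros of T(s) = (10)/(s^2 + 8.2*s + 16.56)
Set denominator = 0: s^2 + 8.2*s + 16.56 = (s + 3.6)(s + 4.6) = 0 → Poles: -3.6, -4.6
Numerator is a nonzero constant (10) → Zeros: none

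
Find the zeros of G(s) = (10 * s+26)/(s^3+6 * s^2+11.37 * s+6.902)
Set numerator = 0: 10*s + 26 = 0 → Zeros: -2.6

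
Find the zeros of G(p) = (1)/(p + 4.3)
Numerator is a nonzero constant (1) → Zeros: none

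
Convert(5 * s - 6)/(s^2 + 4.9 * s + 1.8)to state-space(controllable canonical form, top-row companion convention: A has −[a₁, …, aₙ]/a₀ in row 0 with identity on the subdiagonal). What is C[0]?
Reachable canonical form: C = numerator coefficients (right-aligned, zero-padded to length n).
num = 5*s - 6, C = [[5, -6]].
C[0] = 5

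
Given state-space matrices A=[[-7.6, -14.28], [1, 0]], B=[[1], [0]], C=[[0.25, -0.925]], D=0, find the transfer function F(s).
F(s) = C(sI - A)⁻¹B + D.
Characteristic polynomial det(sI - A) = s^2 + 7.6*s + 14.28.
Numerator from C·adj(sI-A)·B + D·det(sI-A) = 0.25*s - 0.925.
F(s) = (0.25*s - 0.925)/(s^2 + 7.6*s + 14.28)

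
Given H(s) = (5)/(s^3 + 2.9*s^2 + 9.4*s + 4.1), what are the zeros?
Numerator is a nonzero constant (5) → Zeros: none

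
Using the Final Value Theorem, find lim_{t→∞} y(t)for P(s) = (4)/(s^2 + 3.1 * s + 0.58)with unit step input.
FVT: lim_{t→∞} y(t) = lim_{s→0} s*Y(s) where Y(s) = P(s)/s.
= lim_{s→0} P(s) = P(0) = num(0)/den(0) = 4/0.58 = 6.897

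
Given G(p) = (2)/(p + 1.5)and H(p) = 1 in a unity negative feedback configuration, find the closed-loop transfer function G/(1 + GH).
Closed-loop T = G/(1+GH).
Numerator: G_num * H_den = 2.
Denominator: G_den * H_den + G_num * H_num = (p + 1.5) + (2) = p + 3.5.
T(p) = (2)/(p + 3.5)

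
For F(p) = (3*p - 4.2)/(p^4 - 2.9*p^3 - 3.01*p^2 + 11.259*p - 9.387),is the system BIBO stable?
Denominator: p^4 - 2.9*p^3 - 3.01*p^2 + 11.259*p - 9.387 = (p - 3)(p + 2.1)(p^2 - 2*p + 1.49). Poles: -2.1, 1 + 0.7j, 1 - 0.7j, 3. All Re(p)<0: No (unstable)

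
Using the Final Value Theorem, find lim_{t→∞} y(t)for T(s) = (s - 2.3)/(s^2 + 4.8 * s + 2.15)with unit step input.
FVT: lim_{t→∞} y(t) = lim_{s→0} s*Y(s) where Y(s) = T(s)/s.
= lim_{s→0} T(s) = T(0) = num(0)/den(0) = -2.3/2.15 = -1.07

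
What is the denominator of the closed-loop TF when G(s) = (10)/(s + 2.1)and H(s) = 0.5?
Characteristic poly = G_den * H_den + G_num * H_num = (s + 2.1) + (5) = s + 7.1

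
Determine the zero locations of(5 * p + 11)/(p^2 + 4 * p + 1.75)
Set numerator = 0: 5*p + 11 = 0 → Zeros: -2.2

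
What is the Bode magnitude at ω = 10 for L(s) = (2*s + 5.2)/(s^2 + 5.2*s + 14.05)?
Substitute s = j*10: L(j10) = 0.0587688 - 0.197138j.
|L(j10)| = sqrt(Re² + Im²) = 0.2057.
20*log₁₀(0.2057) = -13.73 dB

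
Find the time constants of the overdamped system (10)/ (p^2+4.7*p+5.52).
Overdamped: real poles at -2.4, -2.3. τ = -1/pole → τ₁ = 0.4167, τ₂ = 0.4348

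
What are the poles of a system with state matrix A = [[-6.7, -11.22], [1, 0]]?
Eigenvalues solve det(λI - A) = 0.
Characteristic polynomial: λ^2 + 6.7*λ + 11.22 = 0.
Factor: (λ + 3.3)(λ + 3.4) = 0.
Roots: -3.3, -3.4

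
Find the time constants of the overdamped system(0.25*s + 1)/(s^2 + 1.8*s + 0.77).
Overdamped: real poles at -0.7, -1.1. τ = -1/pole → τ₁ = 1.429, τ₂ = 0.9091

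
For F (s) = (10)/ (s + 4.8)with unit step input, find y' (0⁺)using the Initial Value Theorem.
IVT: y'(0⁺) = lim_{s→∞} s²·Y(s) = lim_{s→∞} s·F(s).
deg(num) = 0, deg(den) = 1, relative degree = 1, so s·F(s) → (leading num)/(leading den) = 10/1 = 10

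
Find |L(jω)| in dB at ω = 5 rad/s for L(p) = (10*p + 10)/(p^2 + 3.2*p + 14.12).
Substitute p = j*5: L(j5) = 1.84628 - 1.88047j.
|L(j5)| = sqrt(Re² + Im²) = 2.635.
20*log₁₀(2.635) = 8.42 dB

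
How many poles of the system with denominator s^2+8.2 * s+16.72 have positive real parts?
s^2 + 8.2*s + 16.72 = (s + 3.8)(s + 4.4). Poles: -3.8, -4.4. RHP poles (Re>0): 0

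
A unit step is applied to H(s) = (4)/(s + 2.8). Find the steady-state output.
FVT: lim_{t→∞} y(t) = lim_{s→0} s*Y(s) where Y(s) = H(s)/s.
= lim_{s→0} H(s) = H(0) = num(0)/den(0) = 4/2.8 = 1.429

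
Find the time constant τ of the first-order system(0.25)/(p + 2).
First-order system: τ = -1/pole. Pole = -2. τ = -1/(-2) = 0.5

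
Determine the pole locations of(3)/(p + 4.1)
Set denominator = 0: p + 4.1 = 0 → Poles: -4.1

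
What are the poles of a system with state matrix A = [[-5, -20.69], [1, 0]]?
Eigenvalues solve det(λI - A) = 0.
Characteristic polynomial: λ^2 + 5*λ + 20.69 = 0.
Roots: -2.5 + 3.8j, -2.5 - 3.8j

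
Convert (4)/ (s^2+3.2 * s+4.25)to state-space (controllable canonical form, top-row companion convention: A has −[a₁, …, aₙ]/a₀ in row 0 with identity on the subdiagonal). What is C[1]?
Reachable canonical form: C = numerator coefficients (right-aligned, zero-padded to length n).
num = 4, C = [[0, 4]].
C[1] = 4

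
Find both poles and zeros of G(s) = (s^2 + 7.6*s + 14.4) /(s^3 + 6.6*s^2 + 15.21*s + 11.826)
Set denominator = 0: s^3 + 6.6*s^2 + 15.21*s + 11.826 = (s + 1.8)(s^2 + 4.8*s + 6.57) = 0 → Poles: -1.8, -2.4 + 0.9j, -2.4 - 0.9j
Set numerator = 0: s^2 + 7.6*s + 14.4 = (s + 3.6)(s + 4) = 0 → Zeros: -3.6, -4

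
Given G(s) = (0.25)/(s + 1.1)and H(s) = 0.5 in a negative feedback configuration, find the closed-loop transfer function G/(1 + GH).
Closed-loop T = G/(1+GH).
Numerator: G_num * H_den = 0.25.
Denominator: G_den * H_den + G_num * H_num = (s + 1.1) + (0.125) = s + 1.225.
T(s) = (0.25)/(s + 1.225)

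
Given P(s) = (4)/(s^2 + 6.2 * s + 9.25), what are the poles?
Set denominator = 0: s^2 + 6.2*s + 9.25 = (s + 2.5)(s + 3.7) = 0 → Poles: -2.5, -3.7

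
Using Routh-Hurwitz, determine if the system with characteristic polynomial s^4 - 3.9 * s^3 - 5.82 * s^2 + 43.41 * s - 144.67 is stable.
Routh array:
s^4: [1, -5.82, -144.67]; s^3: [-3.9, 43.41]; s^2: [5.31077, -144.67]; s^1: [-62.8294]; s^0: [-144.67]
First column: [1, -3.9, 5.31077, -62.8294, -144.67]. Sign changes = 3.
No, unstable (3 RHP root(s))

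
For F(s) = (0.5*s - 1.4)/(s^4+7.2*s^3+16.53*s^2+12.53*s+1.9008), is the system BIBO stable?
Denominator: s^4 + 7.2*s^3 + 16.53*s^2 + 12.53*s + 1.9008 = (s + 0.2)(s + 2.7)(s + 1.1)(s + 3.2). Poles: -0.2, -1.1, -2.7, -3.2. All Re(p)<0: Yes (stable)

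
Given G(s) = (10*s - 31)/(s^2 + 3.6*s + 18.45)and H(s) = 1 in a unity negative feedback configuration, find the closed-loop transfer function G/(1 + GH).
Closed-loop T = G/(1+GH).
Numerator: G_num * H_den = 10*s - 31.
Denominator: G_den * H_den + G_num * H_num = (s^2 + 3.6*s + 18.45) + (10*s - 31) = s^2 + 13.6*s - 12.55.
T(s) = (10*s - 31)/(s^2 + 13.6*s - 12.55)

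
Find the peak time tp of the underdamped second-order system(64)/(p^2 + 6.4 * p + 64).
Standard form: ωn²/(p²+2ζωn·p+ωn²) → ωn = 8, ζ = 0.4.
ωd = ωn·√(1-ζ²) = 8·√(1-0.4²) = 7.332.
tp = π/ωd = π/7.332 = 0.4285 s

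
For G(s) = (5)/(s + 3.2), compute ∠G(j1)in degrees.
Substitute s = j*1: G(j1) = 1.42349 - 0.44484j.
∠G(j1) = atan2(Im, Re) = atan2(-0.44484, 1.42349) = -17.35°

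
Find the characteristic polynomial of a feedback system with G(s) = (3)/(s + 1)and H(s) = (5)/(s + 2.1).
Characteristic poly = G_den * H_den + G_num * H_num = (s^2 + 3.1*s + 2.1) + (15) = s^2 + 3.1*s + 17.1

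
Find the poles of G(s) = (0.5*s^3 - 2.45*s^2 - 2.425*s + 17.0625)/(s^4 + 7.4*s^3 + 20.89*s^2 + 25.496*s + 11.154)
Set denominator = 0: s^4 + 7.4*s^3 + 20.89*s^2 + 25.496*s + 11.154 = (s + 1.5)(s + 1.1)(s^2 + 4.8*s + 6.76) = 0 → Poles: -1.1, -1.5, -2.4 + 1j, -2.4 - 1j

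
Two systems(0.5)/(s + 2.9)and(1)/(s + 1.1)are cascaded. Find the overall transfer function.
Series: H = H₁ · H₂ = (n₁·n₂)/(d₁·d₂).
Num: n₁·n₂ = 0.5. Den: d₁·d₂ = s^2 + 4*s + 3.19.
H(s) = (0.5)/(s^2 + 4*s + 3.19)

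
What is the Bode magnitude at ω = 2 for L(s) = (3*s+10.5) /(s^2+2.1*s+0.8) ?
Substitute s = j*2: L(j2) = -0.301291 - 2.27044j.
|L(j2)| = sqrt(Re² + Im²) = 2.29.
20*log₁₀(2.29) = 7.20 dB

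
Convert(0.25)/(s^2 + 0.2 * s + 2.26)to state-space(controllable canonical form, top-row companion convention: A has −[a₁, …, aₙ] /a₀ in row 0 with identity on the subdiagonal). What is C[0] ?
Reachable canonical form: C = numerator coefficients (right-aligned, zero-padded to length n).
num = 0.25, C = [[0, 0.25]].
C[0] = 0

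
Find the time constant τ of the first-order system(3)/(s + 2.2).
First-order system: τ = -1/pole. Pole = -2.2. τ = -1/(-2.2) = 0.4545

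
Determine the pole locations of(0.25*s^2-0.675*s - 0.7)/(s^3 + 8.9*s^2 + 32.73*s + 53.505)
Set denominator = 0: s^3 + 8.9*s^2 + 32.73*s + 53.505 = (s + 4.1)(s^2 + 4.8*s + 13.05) = 0 → Poles: -2.4 + 2.7j, -2.4 - 2.7j, -4.1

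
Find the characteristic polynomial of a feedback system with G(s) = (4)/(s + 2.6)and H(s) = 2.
Characteristic poly = G_den * H_den + G_num * H_num = (s + 2.6) + (8) = s + 10.6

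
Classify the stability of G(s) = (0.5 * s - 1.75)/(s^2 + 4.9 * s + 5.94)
Denominator: s^2 + 4.9*s + 5.94 = (s + 2.7)(s + 2.2). Poles: -2.2, -2.7. Stable (all poles in LHP)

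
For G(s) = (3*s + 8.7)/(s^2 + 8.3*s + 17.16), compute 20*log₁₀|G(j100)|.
Substitute s = j*100: G(j100) = 0.0016159 - 0.0299172j.
|G(j100)| = sqrt(Re² + Im²) = 0.02996.
20*log₁₀(0.02996) = -30.47 dB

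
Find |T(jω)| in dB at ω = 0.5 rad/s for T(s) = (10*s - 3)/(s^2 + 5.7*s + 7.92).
Substitute s = j*0.5: T(j0.5) = -0.130841 + 0.700508j.
|T(j0.5)| = sqrt(Re² + Im²) = 0.7126.
20*log₁₀(0.7126) = -2.94 dB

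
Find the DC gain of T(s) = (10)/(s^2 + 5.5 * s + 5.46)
DC gain = T(0) = num(0)/den(0) = 10/5.46 = 1.832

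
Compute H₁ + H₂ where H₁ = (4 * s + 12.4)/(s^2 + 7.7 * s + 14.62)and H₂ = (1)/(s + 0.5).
Parallel: H = H₁ + H₂ = (n₁·d₂ + n₂·d₁)/(d₁·d₂).
n₁·d₂ = 4*s^2 + 14.4*s + 6.2. n₂·d₁ = s^2 + 7.7*s + 14.62. Sum = 5*s^2 + 22.1*s + 20.82. d₁·d₂ = s^3 + 8.2*s^2 + 18.47*s + 7.31.
H(s) = (5*s^2 + 22.1*s + 20.82)/(s^3 + 8.2*s^2 + 18.47*s + 7.31)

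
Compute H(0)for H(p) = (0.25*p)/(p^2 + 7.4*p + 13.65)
DC gain = H(0) = num(0)/den(0) = 0/13.65 = 0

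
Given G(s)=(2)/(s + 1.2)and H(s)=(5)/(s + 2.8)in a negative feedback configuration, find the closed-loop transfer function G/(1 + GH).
Closed-loop T = G/(1+GH).
Numerator: G_num * H_den = 2*s + 5.6.
Denominator: G_den * H_den + G_num * H_num = (s^2 + 4*s + 3.36) + (10) = s^2 + 4*s + 13.36.
T(s) = (2*s + 5.6)/(s^2 + 4*s + 13.36)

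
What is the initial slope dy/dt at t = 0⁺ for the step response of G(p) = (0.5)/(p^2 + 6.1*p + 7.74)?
IVT: y'(0⁺) = lim_{p→∞} p²·Y(p) = lim_{p→∞} p·G(p).
deg(num) = 0, deg(den) = 2, relative degree = 2 ≥ 2, so p·G(p) → 0. Initial slope = 0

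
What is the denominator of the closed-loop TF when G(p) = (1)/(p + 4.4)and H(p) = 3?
Characteristic poly = G_den * H_den + G_num * H_num = (p + 4.4) + (3) = p + 7.4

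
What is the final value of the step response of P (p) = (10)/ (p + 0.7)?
FVT: lim_{t→∞} y(t) = lim_{p→0} p*Y(p) where Y(p) = P(p)/p.
= lim_{p→0} P(p) = P(0) = num(0)/den(0) = 10/0.7 = 14.29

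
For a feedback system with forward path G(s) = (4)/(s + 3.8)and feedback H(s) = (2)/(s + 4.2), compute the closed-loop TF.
Closed-loop T = G/(1+GH).
Numerator: G_num * H_den = 4*s + 16.8.
Denominator: G_den * H_den + G_num * H_num = (s^2 + 8*s + 15.96) + (8) = s^2 + 8*s + 23.96.
T(s) = (4*s + 16.8)/(s^2 + 8*s + 23.96)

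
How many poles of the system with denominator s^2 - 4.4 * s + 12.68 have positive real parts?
Poles: 2.2 + 2.8j, 2.2 - 2.8j. RHP poles (Re>0): 2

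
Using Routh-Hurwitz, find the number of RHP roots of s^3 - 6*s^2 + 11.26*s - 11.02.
Routh array:
s^3: [1, 11.26]; s^2: [-6, -11.02]; s^1: [9.42333]; s^0: [-11.02]
First column: [1, -6, 9.42333, -11.02]. Sign changes = RHP roots = 3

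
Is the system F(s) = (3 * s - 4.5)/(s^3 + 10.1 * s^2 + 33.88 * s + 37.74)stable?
Denominator: s^3 + 10.1*s^2 + 33.88*s + 37.74 = (s + 3.7)(s + 3)(s + 3.4). Poles: -3, -3.4, -3.7. All Re(p)<0: Yes (stable)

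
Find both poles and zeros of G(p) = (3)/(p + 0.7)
Set denominator = 0: p + 0.7 = 0 → Poles: -0.7
Numerator is a nonzero constant (3) → Zeros: none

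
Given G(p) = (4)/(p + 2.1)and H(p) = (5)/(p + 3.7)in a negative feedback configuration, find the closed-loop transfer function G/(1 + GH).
Closed-loop T = G/(1+GH).
Numerator: G_num * H_den = 4*p + 14.8.
Denominator: G_den * H_den + G_num * H_num = (p^2 + 5.8*p + 7.77) + (20) = p^2 + 5.8*p + 27.77.
T(p) = (4*p + 14.8)/(p^2 + 5.8*p + 27.77)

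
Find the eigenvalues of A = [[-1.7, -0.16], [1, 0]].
Eigenvalues solve det(λI - A) = 0.
Characteristic polynomial: λ^2 + 1.7*λ + 0.16 = 0.
Factor: (λ + 1.6)(λ + 0.1) = 0.
Roots: -0.1, -1.6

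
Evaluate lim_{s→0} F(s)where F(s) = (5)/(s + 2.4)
DC gain = F(0) = num(0)/den(0) = 5/2.4 = 2.083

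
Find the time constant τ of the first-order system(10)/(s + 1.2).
First-order system: τ = -1/pole. Pole = -1.2. τ = -1/(-1.2) = 0.8333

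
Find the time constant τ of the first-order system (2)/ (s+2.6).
First-order system: τ = -1/pole. Pole = -2.6. τ = -1/(-2.6) = 0.3846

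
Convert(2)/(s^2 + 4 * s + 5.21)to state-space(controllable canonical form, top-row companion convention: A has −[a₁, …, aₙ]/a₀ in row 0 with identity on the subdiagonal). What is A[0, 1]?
Reachable canonical form for den = s^2 + 4*s + 5.21: top row of A = -[a₁,a₂,...,aₙ]/a₀, ones on the subdiagonal, zeros elsewhere.
A = [[-4, -5.21], [1, 0]].
A[0,1] = -5.21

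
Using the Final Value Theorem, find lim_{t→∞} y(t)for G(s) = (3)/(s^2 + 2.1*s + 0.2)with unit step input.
FVT: lim_{t→∞} y(t) = lim_{s→0} s*Y(s) where Y(s) = G(s)/s.
= lim_{s→0} G(s) = G(0) = num(0)/den(0) = 3/0.2 = 15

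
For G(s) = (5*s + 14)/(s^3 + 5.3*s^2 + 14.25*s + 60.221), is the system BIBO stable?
Denominator: s^3 + 5.3*s^2 + 14.25*s + 60.221 = (s + 4.9)(s^2 + 0.4*s + 12.29). Poles: -0.2 + 3.5j, -0.2 - 3.5j, -4.9. All Re(p)<0: Yes (stable)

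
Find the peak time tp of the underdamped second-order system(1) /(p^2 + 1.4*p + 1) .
Standard form: ωn²/(p²+2ζωn·p+ωn²) → ωn = 1, ζ = 0.7.
ωd = ωn·√(1-ζ²) = 1·√(1-0.7²) = 0.7141.
tp = π/ωd = π/0.7141 = 4.399 s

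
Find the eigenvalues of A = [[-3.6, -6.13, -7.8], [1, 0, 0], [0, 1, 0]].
Eigenvalues solve det(λI - A) = 0.
Characteristic polynomial: λ^3 + 3.6*λ^2 + 6.13*λ + 7.8 = 0.
Factor: (λ + 2.4)(λ^2 + 1.2*λ + 3.25) = 0.
Roots: -0.6 + 1.7j, -0.6 - 1.7j, -2.4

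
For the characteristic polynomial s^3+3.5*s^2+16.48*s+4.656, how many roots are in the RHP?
s^3 + 3.5*s^2 + 16.48*s + 4.656 = (s + 0.3)(s^2 + 3.2*s + 15.52). Poles: -0.3, -1.6 + 3.6j, -1.6 - 3.6j. RHP poles (Re>0): 0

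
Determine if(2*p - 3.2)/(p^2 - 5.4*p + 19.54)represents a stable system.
Denominator: p^2 - 5.4*p + 19.54. Poles: 2.7 + 3.5j, 2.7 - 3.5j. All Re(p)<0: No (unstable)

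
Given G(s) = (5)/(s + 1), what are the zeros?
Numerator is a nonzero constant (5) → Zeros: none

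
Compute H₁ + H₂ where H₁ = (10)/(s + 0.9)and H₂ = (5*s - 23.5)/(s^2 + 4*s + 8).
Parallel: H = H₁ + H₂ = (n₁·d₂ + n₂·d₁)/(d₁·d₂).
n₁·d₂ = 10*s^2 + 40*s + 80. n₂·d₁ = 5*s^2 - 19*s - 21.15. Sum = 15*s^2 + 21*s + 58.85. d₁·d₂ = s^3 + 4.9*s^2 + 11.6*s + 7.2.
H(s) = (15*s^2 + 21*s + 58.85)/(s^3 + 4.9*s^2 + 11.6*s + 7.2)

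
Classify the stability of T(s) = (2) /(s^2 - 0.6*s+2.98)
Denominator: s^2 - 0.6*s + 2.98. Poles: 0.3 + 1.7j, 0.3 - 1.7j. Unstable (2 pole(s) in RHP)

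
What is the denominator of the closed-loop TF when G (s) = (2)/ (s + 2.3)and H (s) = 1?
Characteristic poly = G_den * H_den + G_num * H_num = (s + 2.3) + (2) = s + 4.3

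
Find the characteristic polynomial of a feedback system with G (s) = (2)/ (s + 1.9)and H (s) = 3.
Characteristic poly = G_den * H_den + G_num * H_num = (s + 1.9) + (6) = s + 7.9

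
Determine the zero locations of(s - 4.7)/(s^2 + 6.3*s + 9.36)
Set numerator = 0: s - 4.7 = 0 → Zeros: 4.7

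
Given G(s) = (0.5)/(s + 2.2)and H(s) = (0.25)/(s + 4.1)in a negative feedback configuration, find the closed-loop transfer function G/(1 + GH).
Closed-loop T = G/(1+GH).
Numerator: G_num * H_den = 0.5*s + 2.05.
Denominator: G_den * H_den + G_num * H_num = (s^2 + 6.3*s + 9.02) + (0.125) = s^2 + 6.3*s + 9.145.
T(s) = (0.5*s + 2.05)/(s^2 + 6.3*s + 9.145)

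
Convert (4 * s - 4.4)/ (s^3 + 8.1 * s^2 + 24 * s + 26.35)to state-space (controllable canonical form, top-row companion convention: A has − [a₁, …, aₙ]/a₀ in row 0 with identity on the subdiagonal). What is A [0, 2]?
Reachable canonical form for den = s^3 + 8.1*s^2 + 24*s + 26.35: top row of A = -[a₁,a₂,...,aₙ]/a₀, ones on the subdiagonal, zeros elsewhere.
A = [[-8.1, -24, -26.35], [1, 0, 0], [0, 1, 0]].
A[0,2] = -26.35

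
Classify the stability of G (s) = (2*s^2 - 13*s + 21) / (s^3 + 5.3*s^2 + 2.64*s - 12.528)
Denominator: s^3 + 5.3*s^2 + 2.64*s - 12.528 = (s - 1.2)(s + 2.9)(s + 3.6). Poles: -2.9, -3.6, 1.2. Unstable (1 pole(s) in RHP)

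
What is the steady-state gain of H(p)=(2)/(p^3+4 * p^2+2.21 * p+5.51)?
DC gain = H(0) = num(0)/den(0) = 2/5.51 = 0.363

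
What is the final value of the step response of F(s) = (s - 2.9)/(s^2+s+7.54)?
FVT: lim_{t→∞} y(t) = lim_{s→0} s*Y(s) where Y(s) = F(s)/s.
= lim_{s→0} F(s) = F(0) = num(0)/den(0) = -2.9/7.54 = -0.3846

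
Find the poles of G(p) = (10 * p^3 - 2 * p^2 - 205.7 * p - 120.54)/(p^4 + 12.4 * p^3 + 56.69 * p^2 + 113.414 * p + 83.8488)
Set denominator = 0: p^4 + 12.4*p^3 + 56.69*p^2 + 113.414*p + 83.8488 = (p + 2.3)(p + 3.1)(p + 2.8)(p + 4.2) = 0 → Poles: -2.3, -2.8, -3.1, -4.2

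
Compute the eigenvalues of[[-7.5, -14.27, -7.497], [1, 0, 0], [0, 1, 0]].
Eigenvalues solve det(λI - A) = 0.
Characteristic polynomial: λ^3 + 7.5*λ^2 + 14.27*λ + 7.497 = 0.
Factor: (λ + 0.9)(λ + 1.7)(λ + 4.9) = 0.
Roots: -0.9, -1.7, -4.9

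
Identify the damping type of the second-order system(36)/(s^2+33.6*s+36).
Standard form: ωn²/(s²+2ζωn·s+ωn²) gives ωn=6, ζ=2.8.
Overdamped (ζ = 2.8 > 1)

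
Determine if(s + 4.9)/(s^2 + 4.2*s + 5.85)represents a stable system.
Denominator: s^2 + 4.2*s + 5.85. Poles: -2.1 + 1.2j, -2.1 - 1.2j. All Re(p)<0: Yes (stable)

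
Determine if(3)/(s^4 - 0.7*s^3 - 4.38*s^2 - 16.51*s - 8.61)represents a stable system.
Denominator: s^4 - 0.7*s^3 - 4.38*s^2 - 16.51*s - 8.61 = (s - 3.5)(s + 0.6)(s^2 + 2.2*s + 4.1). Poles: -0.6, -1.1 + 1.7j, -1.1 - 1.7j, 3.5. All Re(p)<0: No (unstable)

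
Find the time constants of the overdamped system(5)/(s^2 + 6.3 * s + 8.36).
Overdamped: real poles at -1.9, -4.4. τ = -1/pole → τ₁ = 0.5263, τ₂ = 0.2273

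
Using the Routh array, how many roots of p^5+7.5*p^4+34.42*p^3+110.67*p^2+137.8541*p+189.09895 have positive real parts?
Routh array:
p^5: [1, 34.42, 137.8541]; p^4: [7.5, 110.67, 189.09895]; p^3: [19.664, 112.641]; p^2: [67.7079, 189.09895]; p^1: [57.722]; p^0: [189.09895]
First column: [1, 7.5, 19.664, 67.7079, 57.722, 189.09895]. Sign changes = RHP roots = 0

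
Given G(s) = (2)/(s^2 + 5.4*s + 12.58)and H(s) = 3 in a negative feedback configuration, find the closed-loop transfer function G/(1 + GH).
Closed-loop T = G/(1+GH).
Numerator: G_num * H_den = 2.
Denominator: G_den * H_den + G_num * H_num = (s^2 + 5.4*s + 12.58) + (6) = s^2 + 5.4*s + 18.58.
T(s) = (2)/(s^2 + 5.4*s + 18.58)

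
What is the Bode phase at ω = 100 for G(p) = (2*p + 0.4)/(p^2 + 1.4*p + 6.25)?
Substitute p = j*100: G(j100) = 0.000240278 - 0.0200091j.
∠G(j100) = atan2(Im, Re) = atan2(-0.0200091, 0.000240278) = -89.31°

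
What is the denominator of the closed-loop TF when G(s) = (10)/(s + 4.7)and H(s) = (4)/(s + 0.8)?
Characteristic poly = G_den * H_den + G_num * H_num = (s^2 + 5.5*s + 3.76) + (40) = s^2 + 5.5*s + 43.76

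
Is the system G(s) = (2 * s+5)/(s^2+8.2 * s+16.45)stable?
Denominator: s^2 + 8.2*s + 16.45 = (s + 3.5)(s + 4.7). Poles: -3.5, -4.7. All Re(p)<0: Yes (stable)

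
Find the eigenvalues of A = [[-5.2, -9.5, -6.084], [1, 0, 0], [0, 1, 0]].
Eigenvalues solve det(λI - A) = 0.
Characteristic polynomial: λ^3 + 5.2*λ^2 + 9.5*λ + 6.084 = 0.
Factor: (λ + 1.8)(λ^2 + 3.4*λ + 3.38) = 0.
Roots: -1.7 + 0.7j, -1.7 - 0.7j, -1.8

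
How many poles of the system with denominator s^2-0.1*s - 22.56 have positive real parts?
s^2 - 0.1*s - 22.56 = (s - 4.8)(s + 4.7). Poles: -4.7, 4.8. RHP poles (Re>0): 1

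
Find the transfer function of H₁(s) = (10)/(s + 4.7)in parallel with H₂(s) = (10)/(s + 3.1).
Parallel: H = H₁ + H₂ = (n₁·d₂ + n₂·d₁)/(d₁·d₂).
n₁·d₂ = 10*s + 31. n₂·d₁ = 10*s + 47. Sum = 20*s + 78. d₁·d₂ = s^2 + 7.8*s + 14.57.
H(s) = (20*s + 78)/(s^2 + 7.8*s + 14.57)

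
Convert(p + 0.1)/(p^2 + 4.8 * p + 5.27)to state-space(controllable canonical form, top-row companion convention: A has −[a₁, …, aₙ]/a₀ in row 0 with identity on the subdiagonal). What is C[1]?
Reachable canonical form: C = numerator coefficients (right-aligned, zero-padded to length n).
num = p + 0.1, C = [[1, 0.1]].
C[1] = 0.1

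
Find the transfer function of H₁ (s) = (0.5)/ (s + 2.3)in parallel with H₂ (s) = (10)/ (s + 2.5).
Parallel: H = H₁ + H₂ = (n₁·d₂ + n₂·d₁)/(d₁·d₂).
n₁·d₂ = 0.5*s + 1.25. n₂·d₁ = 10*s + 23. Sum = 10.5*s + 24.25. d₁·d₂ = s^2 + 4.8*s + 5.75.
H(s) = (10.5*s + 24.25)/(s^2 + 4.8*s + 5.75)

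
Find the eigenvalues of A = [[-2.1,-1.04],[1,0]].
Eigenvalues solve det(λI - A) = 0.
Characteristic polynomial: λ^2 + 2.1*λ + 1.04 = 0.
Factor: (λ + 0.8)(λ + 1.3) = 0.
Roots: -0.8, -1.3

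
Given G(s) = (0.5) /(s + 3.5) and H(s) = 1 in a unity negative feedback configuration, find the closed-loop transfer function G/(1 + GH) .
Closed-loop T = G/(1+GH).
Numerator: G_num * H_den = 0.5.
Denominator: G_den * H_den + G_num * H_num = (s + 3.5) + (0.5) = s + 4.
T(s) = (0.5)/(s + 4)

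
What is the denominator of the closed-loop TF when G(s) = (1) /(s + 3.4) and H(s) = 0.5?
Characteristic poly = G_den * H_den + G_num * H_num = (s + 3.4) + (0.5) = s + 3.9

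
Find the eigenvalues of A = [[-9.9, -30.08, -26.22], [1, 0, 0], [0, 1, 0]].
Eigenvalues solve det(λI - A) = 0.
Characteristic polynomial: λ^3 + 9.9*λ^2 + 30.08*λ + 26.22 = 0.
Factor: (λ + 4.6)(λ + 3.8)(λ + 1.5) = 0.
Roots: -1.5, -3.8, -4.6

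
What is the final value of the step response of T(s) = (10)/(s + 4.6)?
FVT: lim_{t→∞} y(t) = lim_{s→0} s*Y(s) where Y(s) = T(s)/s.
= lim_{s→0} T(s) = T(0) = num(0)/den(0) = 10/4.6 = 2.174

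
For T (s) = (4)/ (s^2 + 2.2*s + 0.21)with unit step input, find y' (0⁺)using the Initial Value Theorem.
IVT: y'(0⁺) = lim_{s→∞} s²·Y(s) = lim_{s→∞} s·T(s).
deg(num) = 0, deg(den) = 2, relative degree = 2 ≥ 2, so s·T(s) → 0. Initial slope = 0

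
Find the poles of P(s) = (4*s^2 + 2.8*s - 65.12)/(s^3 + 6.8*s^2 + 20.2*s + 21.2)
Set denominator = 0: s^3 + 6.8*s^2 + 20.2*s + 21.2 = (s + 2)(s^2 + 4.8*s + 10.6) = 0 → Poles: -2, -2.4 + 2.2j, -2.4 - 2.2j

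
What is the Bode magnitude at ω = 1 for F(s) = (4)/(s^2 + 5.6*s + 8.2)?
Substitute s = j*1: F(j1) = 0.346154 - 0.269231j.
|F(j1)| = sqrt(Re² + Im²) = 0.4385.
20*log₁₀(0.4385) = -7.16 dB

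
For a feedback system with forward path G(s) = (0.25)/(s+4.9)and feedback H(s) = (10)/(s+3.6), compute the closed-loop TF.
Closed-loop T = G/(1+GH).
Numerator: G_num * H_den = 0.25*s + 0.9.
Denominator: G_den * H_den + G_num * H_num = (s^2 + 8.5*s + 17.64) + (2.5) = s^2 + 8.5*s + 20.14.
T(s) = (0.25*s + 0.9)/(s^2 + 8.5*s + 20.14)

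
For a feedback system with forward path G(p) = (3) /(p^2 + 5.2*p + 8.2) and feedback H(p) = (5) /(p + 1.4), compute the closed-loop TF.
Closed-loop T = G/(1+GH).
Numerator: G_num * H_den = 3*p + 4.2.
Denominator: G_den * H_den + G_num * H_num = (p^3 + 6.6*p^2 + 15.48*p + 11.48) + (15) = p^3 + 6.6*p^2 + 15.48*p + 26.48.
T(p) = (3*p + 4.2)/(p^3 + 6.6*p^2 + 15.48*p + 26.48)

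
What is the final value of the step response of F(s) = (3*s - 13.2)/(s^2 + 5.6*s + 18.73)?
FVT: lim_{t→∞} y(t) = lim_{s→0} s*Y(s) where Y(s) = F(s)/s.
= lim_{s→0} F(s) = F(0) = num(0)/den(0) = -13.2/18.73 = -0.7048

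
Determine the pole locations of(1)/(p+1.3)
Set denominator = 0: p + 1.3 = 0 → Poles: -1.3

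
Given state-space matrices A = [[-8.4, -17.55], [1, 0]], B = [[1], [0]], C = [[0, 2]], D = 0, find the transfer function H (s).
H(s) = C(sI - A)⁻¹B + D.
Characteristic polynomial det(sI - A) = s^2 + 8.4*s + 17.55.
Numerator from C·adj(sI-A)·B + D·det(sI-A) = 2.
H(s) = (2)/(s^2 + 8.4*s + 17.55)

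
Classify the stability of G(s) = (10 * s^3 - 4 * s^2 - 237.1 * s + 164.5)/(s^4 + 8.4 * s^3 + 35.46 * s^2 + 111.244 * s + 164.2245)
Denominator: s^4 + 8.4*s^3 + 35.46*s^2 + 111.244*s + 164.2245 = (s + 3.7)(s + 3.3)(s^2 + 1.4*s + 13.45). Poles: -0.7 + 3.6j, -0.7 - 3.6j, -3.3, -3.7. Stable (all poles in LHP)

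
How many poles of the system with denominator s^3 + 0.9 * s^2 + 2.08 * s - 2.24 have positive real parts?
s^3 + 0.9*s^2 + 2.08*s - 2.24 = (s - 0.7)(s^2 + 1.6*s + 3.2). Poles: -0.8 + 1.6j, -0.8 - 1.6j, 0.7. RHP poles (Re>0): 1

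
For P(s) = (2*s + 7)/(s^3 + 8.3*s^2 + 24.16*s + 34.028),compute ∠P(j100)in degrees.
Substitute s = j*100: P(j100) = -0.000199687 - 9.59038e-06j.
∠P(j100) = atan2(Im, Re) = atan2(-9.59038e-06, -0.000199687) = -177.25°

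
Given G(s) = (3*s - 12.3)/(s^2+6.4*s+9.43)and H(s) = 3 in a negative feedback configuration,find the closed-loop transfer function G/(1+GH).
Closed-loop T = G/(1+GH).
Numerator: G_num * H_den = 3*s - 12.3.
Denominator: G_den * H_den + G_num * H_num = (s^2 + 6.4*s + 9.43) + (9*s - 36.9) = s^2 + 15.4*s - 27.47.
T(s) = (3*s - 12.3)/(s^2 + 15.4*s - 27.47)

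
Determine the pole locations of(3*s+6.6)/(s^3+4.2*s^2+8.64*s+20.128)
Set denominator = 0: s^3 + 4.2*s^2 + 8.64*s + 20.128 = (s + 3.4)(s^2 + 0.8*s + 5.92) = 0 → Poles: -0.4 + 2.4j, -0.4 - 2.4j, -3.4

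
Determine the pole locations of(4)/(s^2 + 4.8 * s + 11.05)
Set denominator = 0: s^2 + 4.8*s + 11.05 = 0 → Poles: -2.4 + 2.3j, -2.4 - 2.3j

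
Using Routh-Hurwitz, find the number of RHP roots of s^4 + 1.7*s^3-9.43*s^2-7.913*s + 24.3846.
Routh array:
s^4: [1, -9.43, 24.3846]; s^3: [1.7, -7.913]; s^2: [-4.77529, 24.3846]; s^1: [0.767894]; s^0: [24.3846]
First column: [1, 1.7, -4.77529, 0.767894, 24.3846]. Sign changes = RHP roots = 2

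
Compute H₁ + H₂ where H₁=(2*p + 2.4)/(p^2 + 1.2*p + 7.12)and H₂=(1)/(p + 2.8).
Parallel: H = H₁ + H₂ = (n₁·d₂ + n₂·d₁)/(d₁·d₂).
n₁·d₂ = 2*p^2 + 8*p + 6.72. n₂·d₁ = p^2 + 1.2*p + 7.12. Sum = 3*p^2 + 9.2*p + 13.84. d₁·d₂ = p^3 + 4*p^2 + 10.48*p + 19.936.
H(p) = (3*p^2 + 9.2*p + 13.84)/(p^3 + 4*p^2 + 10.48*p + 19.936)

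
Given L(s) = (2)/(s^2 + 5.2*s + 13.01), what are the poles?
Set denominator = 0: s^2 + 5.2*s + 13.01 = 0 → Poles: -2.6 + 2.5j, -2.6 - 2.5j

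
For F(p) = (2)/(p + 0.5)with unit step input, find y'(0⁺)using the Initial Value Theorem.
IVT: y'(0⁺) = lim_{p→∞} p²·Y(p) = lim_{p→∞} p·F(p).
deg(num) = 0, deg(den) = 1, relative degree = 1, so p·F(p) → (leading num)/(leading den) = 2/1 = 2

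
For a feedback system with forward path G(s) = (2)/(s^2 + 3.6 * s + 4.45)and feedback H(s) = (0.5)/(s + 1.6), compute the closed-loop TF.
Closed-loop T = G/(1+GH).
Numerator: G_num * H_den = 2*s + 3.2.
Denominator: G_den * H_den + G_num * H_num = (s^3 + 5.2*s^2 + 10.21*s + 7.12) + (1) = s^3 + 5.2*s^2 + 10.21*s + 8.12.
T(s) = (2*s + 3.2)/(s^3 + 5.2*s^2 + 10.21*s + 8.12)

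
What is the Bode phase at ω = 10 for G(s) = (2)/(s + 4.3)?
Substitute s = j*10: G(j10) = 0.07258 - 0.168791j.
∠G(j10) = atan2(Im, Re) = atan2(-0.168791, 0.07258) = -66.73°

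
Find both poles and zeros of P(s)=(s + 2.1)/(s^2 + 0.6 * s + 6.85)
Set denominator = 0: s^2 + 0.6*s + 6.85 = 0 → Poles: -0.3 + 2.6j, -0.3 - 2.6j
Set numerator = 0: s + 2.1 = 0 → Zeros: -2.1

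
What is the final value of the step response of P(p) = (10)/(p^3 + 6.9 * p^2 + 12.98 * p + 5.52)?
FVT: lim_{t→∞} y(t) = lim_{p→0} p*Y(p) where Y(p) = P(p)/p.
= lim_{p→0} P(p) = P(0) = num(0)/den(0) = 10/5.52 = 1.812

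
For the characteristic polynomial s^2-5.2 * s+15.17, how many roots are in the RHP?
Poles: 2.6 + 2.9j, 2.6 - 2.9j. RHP poles (Re>0): 2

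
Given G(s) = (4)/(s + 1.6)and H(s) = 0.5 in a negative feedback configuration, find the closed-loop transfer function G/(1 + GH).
Closed-loop T = G/(1+GH).
Numerator: G_num * H_den = 4.
Denominator: G_den * H_den + G_num * H_num = (s + 1.6) + (2) = s + 3.6.
T(s) = (4)/(s + 3.6)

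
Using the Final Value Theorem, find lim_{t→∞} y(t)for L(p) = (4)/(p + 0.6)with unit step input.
FVT: lim_{t→∞} y(t) = lim_{p→0} p*Y(p) where Y(p) = L(p)/p.
= lim_{p→0} L(p) = L(0) = num(0)/den(0) = 4/0.6 = 6.667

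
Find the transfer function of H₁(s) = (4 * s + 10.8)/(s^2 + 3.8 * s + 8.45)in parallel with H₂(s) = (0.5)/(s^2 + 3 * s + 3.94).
Parallel: H = H₁ + H₂ = (n₁·d₂ + n₂·d₁)/(d₁·d₂).
n₁·d₂ = 4*s^3 + 22.8*s^2 + 48.16*s + 42.552. n₂·d₁ = 0.5*s^2 + 1.9*s + 4.225. Sum = 4*s^3 + 23.3*s^2 + 50.06*s + 46.777. d₁·d₂ = s^4 + 6.8*s^3 + 23.79*s^2 + 40.322*s + 33.293.
H(s) = (4*s^3 + 23.3*s^2 + 50.06*s + 46.777)/(s^4 + 6.8*s^3 + 23.79*s^2 + 40.322*s + 33.293)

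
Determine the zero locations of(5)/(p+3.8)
Numerator is a nonzero constant (5) → Zeros: none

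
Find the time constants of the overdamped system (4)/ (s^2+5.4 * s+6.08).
Overdamped: real poles at -1.6, -3.8. τ = -1/pole → τ₁ = 0.625, τ₂ = 0.2632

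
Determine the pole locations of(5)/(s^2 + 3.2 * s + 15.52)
Set denominator = 0: s^2 + 3.2*s + 15.52 = 0 → Poles: -1.6 + 3.6j, -1.6 - 3.6j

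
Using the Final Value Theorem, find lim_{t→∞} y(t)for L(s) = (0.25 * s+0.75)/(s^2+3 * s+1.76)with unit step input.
FVT: lim_{t→∞} y(t) = lim_{s→0} s*Y(s) where Y(s) = L(s)/s.
= lim_{s→0} L(s) = L(0) = num(0)/den(0) = 0.75/1.76 = 0.4261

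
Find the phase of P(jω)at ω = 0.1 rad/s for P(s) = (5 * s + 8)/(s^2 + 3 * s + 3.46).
Substitute s = j*0.1: P(j0.1) = 2.31395 - 0.0562852j.
∠P(j0.1) = atan2(Im, Re) = atan2(-0.0562852, 2.31395) = -1.39°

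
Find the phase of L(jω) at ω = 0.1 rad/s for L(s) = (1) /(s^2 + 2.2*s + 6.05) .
Substitute s = j*0.1: L(j0.1) = 0.165344 - 0.00602245j.
∠L(j0.1) = atan2(Im, Re) = atan2(-0.00602245, 0.165344) = -2.09°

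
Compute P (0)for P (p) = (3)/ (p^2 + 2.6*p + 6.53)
DC gain = P(0) = num(0)/den(0) = 3/6.53 = 0.4594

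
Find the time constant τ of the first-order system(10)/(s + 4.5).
First-order system: τ = -1/pole. Pole = -4.5. τ = -1/(-4.5) = 0.2222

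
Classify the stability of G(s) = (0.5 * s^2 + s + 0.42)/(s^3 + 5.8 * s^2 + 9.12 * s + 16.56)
Denominator: s^3 + 5.8*s^2 + 9.12*s + 16.56 = (s + 4.6)(s^2 + 1.2*s + 3.6). Poles: -0.6 + 1.8j, -0.6 - 1.8j, -4.6. Stable (all poles in LHP)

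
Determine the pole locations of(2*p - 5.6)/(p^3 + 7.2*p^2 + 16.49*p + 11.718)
Set denominator = 0: p^3 + 7.2*p^2 + 16.49*p + 11.718 = (p + 2.7)(p + 1.4)(p + 3.1) = 0 → Poles: -1.4, -2.7, -3.1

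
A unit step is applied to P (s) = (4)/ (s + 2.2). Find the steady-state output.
FVT: lim_{t→∞} y(t) = lim_{s→0} s*Y(s) where Y(s) = P(s)/s.
= lim_{s→0} P(s) = P(0) = num(0)/den(0) = 4/2.2 = 1.818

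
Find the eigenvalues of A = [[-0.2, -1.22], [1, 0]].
Eigenvalues solve det(λI - A) = 0.
Characteristic polynomial: λ^2 + 0.2*λ + 1.22 = 0.
Roots: -0.1 + 1.1j, -0.1 - 1.1j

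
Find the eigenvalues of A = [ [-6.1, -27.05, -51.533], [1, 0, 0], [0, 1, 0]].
Eigenvalues solve det(λI - A) = 0.
Characteristic polynomial: λ^3 + 6.1*λ^2 + 27.05*λ + 51.533 = 0.
Factor: (λ + 2.9)(λ^2 + 3.2*λ + 17.77) = 0.
Roots: -1.6 + 3.9j, -1.6 - 3.9j, -2.9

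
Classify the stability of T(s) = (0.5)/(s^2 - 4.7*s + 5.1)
Denominator: s^2 - 4.7*s + 5.1 = (s - 3)(s - 1.7). Poles: 1.7, 3. Unstable (2 pole(s) in RHP)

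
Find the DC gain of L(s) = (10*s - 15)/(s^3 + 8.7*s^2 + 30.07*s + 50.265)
DC gain = L(0) = num(0)/den(0) = -15/50.265 = -0.2984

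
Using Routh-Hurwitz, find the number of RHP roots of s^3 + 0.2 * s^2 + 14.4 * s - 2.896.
Routh array:
s^3: [1, 14.4]; s^2: [0.2, -2.896]; s^1: [28.88]; s^0: [-2.896]
First column: [1, 0.2, 28.88, -2.896]. Sign changes = RHP roots = 1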